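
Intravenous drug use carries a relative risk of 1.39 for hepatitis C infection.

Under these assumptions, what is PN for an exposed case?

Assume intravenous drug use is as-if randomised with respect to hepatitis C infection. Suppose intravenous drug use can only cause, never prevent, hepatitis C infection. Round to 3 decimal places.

PN ≈ 0.281

Under exogeneity and monotonicity, PN = (RR − 1) / RR = 1 − 1/RR.
PN = (1.39 − 1) / 1.39 = 0.39 / 1.39 ≈ 0.2806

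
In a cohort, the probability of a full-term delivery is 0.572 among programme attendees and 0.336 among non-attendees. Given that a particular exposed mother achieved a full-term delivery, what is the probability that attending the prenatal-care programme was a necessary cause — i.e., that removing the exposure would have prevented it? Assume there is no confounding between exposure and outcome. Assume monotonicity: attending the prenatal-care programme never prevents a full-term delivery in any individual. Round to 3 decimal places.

PN ≈ 0.413

Let p₁ = 0.572, p₀ = 0.336.
Under exogeneity and monotonicity, PN = (p₁ − p₀) / p₁.
PN = (0.572 − 0.336) / 0.572 = 0.236 / 0.572 ≈ 0.4126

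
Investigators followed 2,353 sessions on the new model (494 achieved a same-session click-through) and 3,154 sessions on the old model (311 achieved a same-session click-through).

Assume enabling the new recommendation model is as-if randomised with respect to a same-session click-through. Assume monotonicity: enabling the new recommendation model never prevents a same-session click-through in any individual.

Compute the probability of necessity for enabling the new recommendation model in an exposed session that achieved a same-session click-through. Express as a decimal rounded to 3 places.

p₁ = P(outcome | exposed) = 494/2353 = 0.20994
p₀ = P(outcome | unexposed) = 311/3154 = 0.098605
Under exogeneity and monotonicity, PN = (p₁ − p₀) / p₁.
PN = (0.20994 − 0.098605) / 0.20994 = 0.11134 / 0.20994 ≈ 0.5303

PN ≈ 0.530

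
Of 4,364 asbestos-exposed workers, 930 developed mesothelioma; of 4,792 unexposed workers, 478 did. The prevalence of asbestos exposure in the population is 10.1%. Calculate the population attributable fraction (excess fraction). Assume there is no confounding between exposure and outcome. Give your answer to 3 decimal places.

p₁ = P(outcome | exposed) = 930/4364 = 0.21311
p₀ = P(outcome | unexposed) = 478/4792 = 0.09975
Overall risk P(Y=1) = π·p₁ + (1−π)·p₀ = 0.101×0.21311 + 0.899×0.09975 = 0.1112.
Under exogeneity, PAF = [P(Y=1) − p₀] / P(Y=1).
PAF = (0.1112 − 0.09975) / 0.1112 ≈ 0.1030

PAF ≈ 0.103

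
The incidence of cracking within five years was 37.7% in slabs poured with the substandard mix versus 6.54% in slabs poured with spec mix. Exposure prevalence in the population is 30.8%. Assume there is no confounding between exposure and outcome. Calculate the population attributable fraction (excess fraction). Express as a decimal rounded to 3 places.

PAF ≈ 0.595

p₁ = 0.377, p₀ = 0.0654.
Overall risk P(Y=1) = π·p₁ + (1−π)·p₀ = 0.308×0.377 + 0.692×0.0654 = 0.16137.
Under exogeneity, PAF = [P(Y=1) − p₀] / P(Y=1).
PAF = (0.16137 − 0.0654) / 0.16137 ≈ 0.5947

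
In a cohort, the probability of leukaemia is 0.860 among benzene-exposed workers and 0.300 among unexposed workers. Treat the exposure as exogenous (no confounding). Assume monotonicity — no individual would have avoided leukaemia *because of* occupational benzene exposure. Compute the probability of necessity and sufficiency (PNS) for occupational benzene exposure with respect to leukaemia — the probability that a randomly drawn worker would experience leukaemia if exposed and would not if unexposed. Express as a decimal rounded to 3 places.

PNS ≈ 0.560

Let p₁ = 0.86, p₀ = 0.3.
Under exogeneity and monotonicity, PNS = p₁ − p₀.
PNS = 0.86 − 0.3 = 0.56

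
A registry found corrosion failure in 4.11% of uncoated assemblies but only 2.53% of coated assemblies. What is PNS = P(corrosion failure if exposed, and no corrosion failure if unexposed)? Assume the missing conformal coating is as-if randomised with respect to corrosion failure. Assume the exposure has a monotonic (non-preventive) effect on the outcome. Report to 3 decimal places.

PNS ≈ 0.016

p₁ = 0.0411, p₀ = 0.0253.
Under exogeneity and monotonicity, PNS = p₁ − p₀.
PNS = 0.0411 − 0.0253 = 0.0158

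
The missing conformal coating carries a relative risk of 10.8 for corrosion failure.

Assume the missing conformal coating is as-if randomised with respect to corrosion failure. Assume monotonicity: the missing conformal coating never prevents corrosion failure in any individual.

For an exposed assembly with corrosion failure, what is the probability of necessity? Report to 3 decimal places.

Under exogeneity and monotonicity, PN = (RR − 1) / RR = 1 − 1/RR.
PN = (10.8 − 1) / 10.8 = 9.8 / 10.8 ≈ 0.9074

PN ≈ 0.907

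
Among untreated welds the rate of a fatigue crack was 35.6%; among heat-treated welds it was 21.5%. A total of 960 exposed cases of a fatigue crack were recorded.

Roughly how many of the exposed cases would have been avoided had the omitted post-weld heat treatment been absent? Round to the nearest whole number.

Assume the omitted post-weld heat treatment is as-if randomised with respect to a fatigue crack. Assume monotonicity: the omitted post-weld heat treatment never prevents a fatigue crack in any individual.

about 380 cases

p₁ = 0.356, p₀ = 0.215.
PN = (p₁ − p₀)/p₁ = (0.356 − 0.215) / 0.356 ≈ 0.39607.
Attributable cases ≈ PN × (exposed cases) = 0.39607 × 960 ≈ 380.22.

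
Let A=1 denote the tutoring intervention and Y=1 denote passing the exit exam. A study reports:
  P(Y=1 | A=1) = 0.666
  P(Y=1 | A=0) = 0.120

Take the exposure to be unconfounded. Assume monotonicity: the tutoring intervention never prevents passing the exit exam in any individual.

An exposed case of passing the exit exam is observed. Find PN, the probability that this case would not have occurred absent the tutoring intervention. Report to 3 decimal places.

PN ≈ 0.820

Let p₁ = 0.666, p₀ = 0.12.
Under exogeneity and monotonicity, PN = (p₁ − p₀) / p₁.
PN = (0.666 − 0.12) / 0.666 = 0.546 / 0.666 ≈ 0.8198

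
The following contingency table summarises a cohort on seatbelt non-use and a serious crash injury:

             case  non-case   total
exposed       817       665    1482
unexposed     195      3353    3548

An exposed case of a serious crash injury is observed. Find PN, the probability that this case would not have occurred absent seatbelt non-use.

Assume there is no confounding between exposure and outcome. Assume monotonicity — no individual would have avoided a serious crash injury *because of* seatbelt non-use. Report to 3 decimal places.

PN ≈ 0.900

p₁ = P(outcome | exposed) = 817/1482 = 0.55128
p₀ = P(outcome | unexposed) = 195/3548 = 0.054961
Under exogeneity and monotonicity, PN = (p₁ − p₀) / p₁.
PN = (0.55128 − 0.054961) / 0.55128 = 0.49632 / 0.55128 ≈ 0.9003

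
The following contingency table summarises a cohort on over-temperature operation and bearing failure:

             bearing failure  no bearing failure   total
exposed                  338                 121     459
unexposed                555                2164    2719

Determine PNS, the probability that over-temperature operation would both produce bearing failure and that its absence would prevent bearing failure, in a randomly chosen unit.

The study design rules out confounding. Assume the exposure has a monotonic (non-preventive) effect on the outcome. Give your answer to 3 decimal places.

p₁ = P(outcome | exposed) = 338/459 = 0.73638
p₀ = P(outcome | unexposed) = 555/2719 = 0.20412
Under exogeneity and monotonicity, PNS = p₁ − p₀.
PNS = 0.73638 − 0.20412 = 0.53226

PNS ≈ 0.532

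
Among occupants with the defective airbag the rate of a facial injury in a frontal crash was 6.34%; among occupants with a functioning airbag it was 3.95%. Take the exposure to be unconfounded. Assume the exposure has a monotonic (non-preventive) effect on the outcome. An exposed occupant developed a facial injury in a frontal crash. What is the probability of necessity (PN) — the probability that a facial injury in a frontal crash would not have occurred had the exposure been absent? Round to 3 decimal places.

p₁ = 0.0634, p₀ = 0.0395.
Under exogeneity and monotonicity, PN = (p₁ − p₀) / p₁.
PN = (0.0634 − 0.0395) / 0.0634 = 0.0239 / 0.0634 ≈ 0.3770

PN ≈ 0.377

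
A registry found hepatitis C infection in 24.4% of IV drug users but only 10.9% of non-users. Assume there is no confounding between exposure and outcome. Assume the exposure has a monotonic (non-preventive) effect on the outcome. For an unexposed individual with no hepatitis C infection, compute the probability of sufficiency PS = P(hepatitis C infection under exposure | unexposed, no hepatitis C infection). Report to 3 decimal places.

p₁ = 0.244, p₀ = 0.109.
Under exogeneity and monotonicity, PS = (p₁ − p₀) / (1 − p₀).
PS = (0.244 − 0.109) / (1 − 0.109) = 0.135 / 0.891 ≈ 0.1515

PS ≈ 0.152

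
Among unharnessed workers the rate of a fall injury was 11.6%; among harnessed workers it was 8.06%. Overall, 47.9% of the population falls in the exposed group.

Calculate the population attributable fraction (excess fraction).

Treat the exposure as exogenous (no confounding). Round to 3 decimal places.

PAF ≈ 0.174

p₁ = 0.116, p₀ = 0.0806.
Overall risk P(Y=1) = π·p₁ + (1−π)·p₀ = 0.479×0.116 + 0.521×0.0806 = 0.097557.
Under exogeneity, PAF = [P(Y=1) − p₀] / P(Y=1).
PAF = (0.097557 − 0.0806) / 0.097557 ≈ 0.1738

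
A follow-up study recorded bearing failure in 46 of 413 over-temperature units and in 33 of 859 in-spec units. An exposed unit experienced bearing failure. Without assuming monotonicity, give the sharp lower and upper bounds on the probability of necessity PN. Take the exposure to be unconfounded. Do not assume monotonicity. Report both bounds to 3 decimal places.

0.655 ≤ PN ≤ 1.000

p₁ = P(outcome | exposed) = 46/413 = 0.11138
p₀ = P(outcome | unexposed) = 33/859 = 0.038417
Under exogeneity alone the bounds on PN are max{0,(p₁−p₀)/p₁} ≤ PN ≤ min{1,(1−p₀)/p₁}.
  lower = (p₁ − p₀)/p₁ = 0.072963 / 0.11138 ≈ 0.6551
  upper = min{1, (1 − p₀)/p₁} = 0.96158 / 0.11138 ≈ 8.6333 → capped at 1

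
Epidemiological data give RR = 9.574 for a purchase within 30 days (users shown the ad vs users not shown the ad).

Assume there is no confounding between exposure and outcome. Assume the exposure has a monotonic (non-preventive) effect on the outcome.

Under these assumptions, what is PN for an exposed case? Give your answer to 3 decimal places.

PN ≈ 0.896

Under exogeneity and monotonicity, PN = (RR − 1) / RR = 1 − 1/RR.
PN = (9.574 − 1) / 9.574 = 8.574 / 9.574 ≈ 0.8956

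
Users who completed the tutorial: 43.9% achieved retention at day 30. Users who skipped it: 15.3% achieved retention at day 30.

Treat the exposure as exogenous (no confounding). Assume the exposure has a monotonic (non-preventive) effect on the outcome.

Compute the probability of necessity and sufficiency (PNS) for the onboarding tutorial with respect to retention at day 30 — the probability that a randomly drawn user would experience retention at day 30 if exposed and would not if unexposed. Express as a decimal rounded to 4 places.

PNS ≈ 0.2860

p₁ = 0.439, p₀ = 0.153.
Under exogeneity and monotonicity, PNS = p₁ − p₀.
PNS = 0.439 − 0.153 = 0.286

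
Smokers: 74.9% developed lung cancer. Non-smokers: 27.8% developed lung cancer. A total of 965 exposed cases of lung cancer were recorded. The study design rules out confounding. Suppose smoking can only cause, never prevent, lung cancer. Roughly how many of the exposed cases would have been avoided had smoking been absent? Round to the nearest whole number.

p₁ = 0.749, p₀ = 0.278.
PN = (p₁ − p₀)/p₁ = (0.749 − 0.278) / 0.749 ≈ 0.62884.
Attributable cases ≈ PN × (exposed cases) = 0.62884 × 965 ≈ 606.83.

about 607 cases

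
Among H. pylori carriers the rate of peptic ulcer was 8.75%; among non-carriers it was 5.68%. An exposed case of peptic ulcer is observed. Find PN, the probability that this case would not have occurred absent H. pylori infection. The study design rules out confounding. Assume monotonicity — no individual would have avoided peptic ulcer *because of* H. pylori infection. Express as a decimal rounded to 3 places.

p₁ = 0.0875, p₀ = 0.0568.
Under exogeneity and monotonicity, PN = (p₁ − p₀) / p₁.
PN = (0.0875 − 0.0568) / 0.0875 = 0.0307 / 0.0875 ≈ 0.3509

PN ≈ 0.351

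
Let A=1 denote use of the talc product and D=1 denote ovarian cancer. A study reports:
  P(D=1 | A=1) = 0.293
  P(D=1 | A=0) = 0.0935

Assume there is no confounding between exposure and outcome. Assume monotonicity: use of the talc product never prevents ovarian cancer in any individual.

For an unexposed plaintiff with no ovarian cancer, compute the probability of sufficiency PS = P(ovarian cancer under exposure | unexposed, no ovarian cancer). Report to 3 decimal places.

Let p₁ = 0.293, p₀ = 0.0935.
Under exogeneity and monotonicity, PS = (p₁ − p₀) / (1 − p₀).
PS = (0.293 − 0.0935) / (1 − 0.0935) = 0.1995 / 0.9065 ≈ 0.2201

PS ≈ 0.220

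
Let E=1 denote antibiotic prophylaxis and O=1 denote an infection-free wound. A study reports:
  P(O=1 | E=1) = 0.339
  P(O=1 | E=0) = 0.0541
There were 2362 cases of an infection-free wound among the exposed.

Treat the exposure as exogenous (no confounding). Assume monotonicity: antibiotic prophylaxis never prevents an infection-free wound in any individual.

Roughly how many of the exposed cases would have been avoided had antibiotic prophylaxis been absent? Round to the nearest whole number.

about 1985 cases

Let p₁ = 0.339, p₀ = 0.0541.
PN = (p₁ − p₀)/p₁ = (0.339 − 0.0541) / 0.339 ≈ 0.84041.
Attributable cases ≈ PN × (exposed cases) = 0.84041 × 2362 ≈ 1985.06.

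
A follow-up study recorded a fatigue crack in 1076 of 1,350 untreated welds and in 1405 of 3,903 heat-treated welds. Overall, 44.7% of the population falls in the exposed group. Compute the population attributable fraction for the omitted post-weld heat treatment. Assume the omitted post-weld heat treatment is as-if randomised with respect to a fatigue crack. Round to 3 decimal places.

p₁ = P(outcome | exposed) = 1076/1350 = 0.79704
p₀ = P(outcome | unexposed) = 1405/3903 = 0.35998
Overall risk P(Y=1) = π·p₁ + (1−π)·p₀ = 0.447×0.79704 + 0.553×0.35998 = 0.55534.
Under exogeneity, PAF = [P(Y=1) − p₀] / P(Y=1).
PAF = (0.55534 − 0.35998) / 0.55534 ≈ 0.3518

PAF ≈ 0.352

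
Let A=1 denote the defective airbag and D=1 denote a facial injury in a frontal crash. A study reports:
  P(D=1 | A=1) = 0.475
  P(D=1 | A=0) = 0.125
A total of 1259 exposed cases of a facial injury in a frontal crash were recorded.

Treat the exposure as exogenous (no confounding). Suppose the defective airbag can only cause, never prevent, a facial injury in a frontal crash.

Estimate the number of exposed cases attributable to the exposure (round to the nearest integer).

about 928 cases

Let p₁ = 0.475, p₀ = 0.125.
PN = (p₁ − p₀)/p₁ = (0.475 − 0.125) / 0.475 ≈ 0.73684.
Attributable cases ≈ PN × (exposed cases) = 0.73684 × 1259 ≈ 927.68.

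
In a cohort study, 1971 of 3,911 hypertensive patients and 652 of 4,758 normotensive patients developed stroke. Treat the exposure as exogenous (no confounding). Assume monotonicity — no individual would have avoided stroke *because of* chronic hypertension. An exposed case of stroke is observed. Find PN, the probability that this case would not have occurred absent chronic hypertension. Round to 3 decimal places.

p₁ = P(outcome | exposed) = 1971/3911 = 0.50396
p₀ = P(outcome | unexposed) = 652/4758 = 0.13703
Under exogeneity and monotonicity, PN = (p₁ − p₀) / p₁.
PN = (0.50396 − 0.13703) / 0.50396 = 0.36693 / 0.50396 ≈ 0.7281

PN ≈ 0.728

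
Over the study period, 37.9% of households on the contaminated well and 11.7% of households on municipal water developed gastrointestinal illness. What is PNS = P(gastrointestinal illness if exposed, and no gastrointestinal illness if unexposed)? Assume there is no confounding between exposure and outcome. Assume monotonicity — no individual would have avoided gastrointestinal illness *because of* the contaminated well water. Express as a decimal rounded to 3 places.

PNS ≈ 0.262

p₁ = 0.379, p₀ = 0.117.
Under exogeneity and monotonicity, PNS = p₁ − p₀.
PNS = 0.379 − 0.117 = 0.262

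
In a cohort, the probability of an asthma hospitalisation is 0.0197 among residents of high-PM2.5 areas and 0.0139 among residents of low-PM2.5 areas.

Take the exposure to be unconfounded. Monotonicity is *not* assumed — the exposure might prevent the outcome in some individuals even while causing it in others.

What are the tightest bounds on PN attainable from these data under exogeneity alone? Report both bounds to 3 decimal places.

0.294 ≤ PN ≤ 1.000

Let p₁ = 0.0197, p₀ = 0.0139.
Under exogeneity alone the bounds on PN are max{0,(p₁−p₀)/p₁} ≤ PN ≤ min{1,(1−p₀)/p₁}.
  lower = (p₁ − p₀)/p₁ = 0.0058 / 0.0197 ≈ 0.2944
  upper = min{1, (1 − p₀)/p₁} = 0.9861 / 0.0197 ≈ 50.0558 → capped at 1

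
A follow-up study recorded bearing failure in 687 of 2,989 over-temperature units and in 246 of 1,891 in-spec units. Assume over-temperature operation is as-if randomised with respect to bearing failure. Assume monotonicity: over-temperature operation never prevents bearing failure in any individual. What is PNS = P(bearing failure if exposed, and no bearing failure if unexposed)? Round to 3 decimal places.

PNS ≈ 0.100

p₁ = P(outcome | exposed) = 687/2989 = 0.22984
p₀ = P(outcome | unexposed) = 246/1891 = 0.13009
Under exogeneity and monotonicity, PNS = p₁ − p₀.
PNS = 0.22984 − 0.13009 = 0.099753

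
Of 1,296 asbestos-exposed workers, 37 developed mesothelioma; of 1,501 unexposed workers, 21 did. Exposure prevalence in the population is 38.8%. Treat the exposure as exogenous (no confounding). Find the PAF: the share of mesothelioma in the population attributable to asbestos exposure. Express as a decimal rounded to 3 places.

PAF ≈ 0.288

p₁ = P(outcome | exposed) = 37/1296 = 0.028549
p₀ = P(outcome | unexposed) = 21/1501 = 0.013991
Overall risk P(Y=1) = π·p₁ + (1−π)·p₀ = 0.388×0.028549 + 0.612×0.013991 = 0.019639.
Under exogeneity, PAF = [P(Y=1) − p₀] / P(Y=1).
PAF = (0.019639 − 0.013991) / 0.019639 ≈ 0.2876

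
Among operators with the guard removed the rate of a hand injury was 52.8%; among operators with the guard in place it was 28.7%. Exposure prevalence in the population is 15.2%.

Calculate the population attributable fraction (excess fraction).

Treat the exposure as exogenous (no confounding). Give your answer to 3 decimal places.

p₁ = 0.528, p₀ = 0.287.
Overall risk P(Y=1) = π·p₁ + (1−π)·p₀ = 0.152×0.528 + 0.848×0.287 = 0.32363.
Under exogeneity, PAF = [P(Y=1) − p₀] / P(Y=1).
PAF = (0.32363 − 0.287) / 0.32363 ≈ 0.1132

PAF ≈ 0.113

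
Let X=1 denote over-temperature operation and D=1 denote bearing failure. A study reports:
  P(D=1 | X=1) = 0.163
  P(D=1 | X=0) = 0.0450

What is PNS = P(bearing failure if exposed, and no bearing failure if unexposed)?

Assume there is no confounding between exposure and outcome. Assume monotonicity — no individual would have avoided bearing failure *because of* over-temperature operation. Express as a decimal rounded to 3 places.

Let p₁ = 0.163, p₀ = 0.045.
Under exogeneity and monotonicity, PNS = p₁ − p₀.
PNS = 0.163 − 0.045 = 0.118

PNS ≈ 0.118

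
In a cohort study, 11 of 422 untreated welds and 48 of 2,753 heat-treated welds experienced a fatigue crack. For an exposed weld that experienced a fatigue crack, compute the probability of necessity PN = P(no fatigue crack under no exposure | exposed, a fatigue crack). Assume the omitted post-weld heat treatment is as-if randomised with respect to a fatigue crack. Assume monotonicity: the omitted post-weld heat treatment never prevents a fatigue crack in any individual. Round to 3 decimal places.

PN ≈ 0.331

p₁ = P(outcome | exposed) = 11/422 = 0.026066
p₀ = P(outcome | unexposed) = 48/2753 = 0.017436
Under exogeneity and monotonicity, PN = (p₁ − p₀) / p₁.
PN = (0.026066 − 0.017436) / 0.026066 = 0.0086308 / 0.026066 ≈ 0.3311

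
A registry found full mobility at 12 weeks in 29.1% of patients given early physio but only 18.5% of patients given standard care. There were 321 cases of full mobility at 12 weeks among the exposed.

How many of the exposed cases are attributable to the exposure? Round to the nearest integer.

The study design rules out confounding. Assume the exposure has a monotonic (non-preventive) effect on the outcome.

about 117 cases

p₁ = 0.291, p₀ = 0.185.
PN = (p₁ − p₀)/p₁ = (0.291 − 0.185) / 0.291 ≈ 0.36426.
Attributable cases ≈ PN × (exposed cases) = 0.36426 × 321 ≈ 116.93.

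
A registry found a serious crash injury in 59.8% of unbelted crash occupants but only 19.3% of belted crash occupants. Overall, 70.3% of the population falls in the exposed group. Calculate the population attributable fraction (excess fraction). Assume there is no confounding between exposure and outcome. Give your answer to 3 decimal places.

PAF ≈ 0.596

p₁ = 0.598, p₀ = 0.193.
Overall risk P(Y=1) = π·p₁ + (1−π)·p₀ = 0.703×0.598 + 0.297×0.193 = 0.47771.
Under exogeneity, PAF = [P(Y=1) − p₀] / P(Y=1).
PAF = (0.47771 − 0.193) / 0.47771 ≈ 0.5960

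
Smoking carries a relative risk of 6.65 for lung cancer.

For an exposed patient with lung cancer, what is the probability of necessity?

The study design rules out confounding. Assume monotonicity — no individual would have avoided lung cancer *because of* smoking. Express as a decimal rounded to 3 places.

Under exogeneity and monotonicity, PN = (RR − 1) / RR = 1 − 1/RR.
PN = (6.65 − 1) / 6.65 = 5.65 / 6.65 ≈ 0.8496

PN ≈ 0.850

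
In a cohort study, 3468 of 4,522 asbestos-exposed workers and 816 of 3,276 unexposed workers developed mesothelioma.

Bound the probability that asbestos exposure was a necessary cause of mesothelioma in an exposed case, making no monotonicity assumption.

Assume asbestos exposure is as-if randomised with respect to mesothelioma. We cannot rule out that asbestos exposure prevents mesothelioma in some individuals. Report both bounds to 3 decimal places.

0.675 ≤ PN ≤ 0.979

p₁ = P(outcome | exposed) = 3468/4522 = 0.76692
p₀ = P(outcome | unexposed) = 816/3276 = 0.24908
Under exogeneity alone the bounds on PN are max{0,(p₁−p₀)/p₁} ≤ PN ≤ min{1,(1−p₀)/p₁}.
  lower = (p₁ − p₀)/p₁ = 0.51783 / 0.76692 ≈ 0.6752
  upper = min{1, (1 − p₀)/p₁} = 0.75092 / 0.76692 ≈ 0.9791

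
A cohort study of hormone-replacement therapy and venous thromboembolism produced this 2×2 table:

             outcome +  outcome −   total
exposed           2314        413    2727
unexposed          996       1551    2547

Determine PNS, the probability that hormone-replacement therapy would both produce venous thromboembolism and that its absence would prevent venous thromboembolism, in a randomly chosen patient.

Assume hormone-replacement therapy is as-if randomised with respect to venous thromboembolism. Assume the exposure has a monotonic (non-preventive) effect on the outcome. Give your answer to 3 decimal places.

p₁ = P(outcome | exposed) = 2314/2727 = 0.84855
p₀ = P(outcome | unexposed) = 996/2547 = 0.39105
Under exogeneity and monotonicity, PNS = p₁ − p₀.
PNS = 0.84855 − 0.39105 = 0.4575

PNS ≈ 0.458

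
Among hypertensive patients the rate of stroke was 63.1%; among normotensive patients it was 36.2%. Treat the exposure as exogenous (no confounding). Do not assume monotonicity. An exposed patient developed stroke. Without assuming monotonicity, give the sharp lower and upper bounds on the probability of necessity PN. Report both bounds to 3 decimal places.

0.426 ≤ PN ≤ 1.000

p₁ = 0.631, p₀ = 0.362.
Under exogeneity alone the bounds on PN are max{0,(p₁−p₀)/p₁} ≤ PN ≤ min{1,(1−p₀)/p₁}.
  lower = (p₁ − p₀)/p₁ = 0.269 / 0.631 ≈ 0.4263
  upper = min{1, (1 − p₀)/p₁} = 0.638 / 0.631 ≈ 1.0111 → capped at 1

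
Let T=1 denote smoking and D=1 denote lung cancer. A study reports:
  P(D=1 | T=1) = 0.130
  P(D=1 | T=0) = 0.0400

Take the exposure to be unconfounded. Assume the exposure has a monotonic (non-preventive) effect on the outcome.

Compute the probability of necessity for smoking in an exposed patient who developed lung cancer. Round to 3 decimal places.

PN ≈ 0.692

Let p₁ = 0.13, p₀ = 0.04.
Under exogeneity and monotonicity, PN = (p₁ − p₀) / p₁.
PN = (0.13 − 0.04) / 0.13 = 0.09 / 0.13 ≈ 0.6923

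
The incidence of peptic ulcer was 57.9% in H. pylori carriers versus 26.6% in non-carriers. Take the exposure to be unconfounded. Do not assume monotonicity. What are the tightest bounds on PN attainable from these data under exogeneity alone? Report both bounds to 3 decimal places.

0.541 ≤ PN ≤ 1.000

p₁ = 0.579, p₀ = 0.266.
Under exogeneity alone the bounds on PN are max{0,(p₁−p₀)/p₁} ≤ PN ≤ min{1,(1−p₀)/p₁}.
  lower = (p₁ − p₀)/p₁ = 0.313 / 0.579 ≈ 0.5406
  upper = min{1, (1 − p₀)/p₁} = 0.734 / 0.579 ≈ 1.2677 → capped at 1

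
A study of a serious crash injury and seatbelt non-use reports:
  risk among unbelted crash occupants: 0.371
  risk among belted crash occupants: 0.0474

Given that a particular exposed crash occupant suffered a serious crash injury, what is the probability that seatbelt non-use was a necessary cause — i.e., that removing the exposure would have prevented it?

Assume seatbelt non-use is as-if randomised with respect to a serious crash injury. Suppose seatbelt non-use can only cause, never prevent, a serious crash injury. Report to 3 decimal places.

Let p₁ = 0.371, p₀ = 0.0474.
Under exogeneity and monotonicity, PN = (p₁ − p₀) / p₁.
PN = (0.371 − 0.0474) / 0.371 = 0.3236 / 0.371 ≈ 0.8722

PN ≈ 0.872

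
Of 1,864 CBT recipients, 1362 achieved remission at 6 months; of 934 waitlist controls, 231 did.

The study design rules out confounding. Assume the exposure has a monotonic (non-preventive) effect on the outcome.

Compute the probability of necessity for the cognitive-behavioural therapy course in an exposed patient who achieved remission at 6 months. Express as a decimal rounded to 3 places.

PN ≈ 0.662

p₁ = P(outcome | exposed) = 1362/1864 = 0.73069
p₀ = P(outcome | unexposed) = 231/934 = 0.24732
Under exogeneity and monotonicity, PN = (p₁ − p₀) / p₁.
PN = (0.73069 − 0.24732) / 0.73069 = 0.48336 / 0.73069 ≈ 0.6615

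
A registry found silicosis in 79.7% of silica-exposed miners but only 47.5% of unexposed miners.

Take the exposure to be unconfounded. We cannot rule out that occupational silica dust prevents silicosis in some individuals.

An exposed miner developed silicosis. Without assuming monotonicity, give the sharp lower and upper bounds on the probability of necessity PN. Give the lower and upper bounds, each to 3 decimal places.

p₁ = 0.797, p₀ = 0.475.
Under exogeneity alone the bounds on PN are max{0,(p₁−p₀)/p₁} ≤ PN ≤ min{1,(1−p₀)/p₁}.
  lower = (p₁ − p₀)/p₁ = 0.322 / 0.797 ≈ 0.4040
  upper = min{1, (1 − p₀)/p₁} = 0.525 / 0.797 ≈ 0.6587

0.404 ≤ PN ≤ 0.659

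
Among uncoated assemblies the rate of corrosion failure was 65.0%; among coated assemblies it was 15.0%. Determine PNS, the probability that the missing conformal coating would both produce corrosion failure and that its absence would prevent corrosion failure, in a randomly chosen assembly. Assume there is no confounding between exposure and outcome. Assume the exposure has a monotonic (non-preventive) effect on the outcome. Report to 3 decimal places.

p₁ = 0.65, p₀ = 0.15.
Under exogeneity and monotonicity, PNS = p₁ − p₀.
PNS = 0.65 − 0.15 = 0.5

PNS ≈ 0.500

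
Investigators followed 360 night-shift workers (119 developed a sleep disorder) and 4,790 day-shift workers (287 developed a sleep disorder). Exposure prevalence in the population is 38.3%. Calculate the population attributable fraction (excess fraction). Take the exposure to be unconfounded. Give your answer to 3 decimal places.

p₁ = P(outcome | exposed) = 119/360 = 0.33056
p₀ = P(outcome | unexposed) = 287/4790 = 0.059916
Overall risk P(Y=1) = π·p₁ + (1−π)·p₀ = 0.383×0.33056 + 0.617×0.059916 = 0.16357.
Under exogeneity, PAF = [P(Y=1) − p₀] / P(Y=1).
PAF = (0.16357 − 0.059916) / 0.16357 ≈ 0.6337

PAF ≈ 0.634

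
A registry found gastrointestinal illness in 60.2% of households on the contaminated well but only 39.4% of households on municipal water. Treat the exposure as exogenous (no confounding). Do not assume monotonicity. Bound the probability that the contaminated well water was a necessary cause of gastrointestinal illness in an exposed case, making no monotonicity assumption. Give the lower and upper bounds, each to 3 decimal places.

p₁ = 0.602, p₀ = 0.394.
Under exogeneity alone the bounds on PN are max{0,(p₁−p₀)/p₁} ≤ PN ≤ min{1,(1−p₀)/p₁}.
  lower = (p₁ − p₀)/p₁ = 0.208 / 0.602 ≈ 0.3455
  upper = min{1, (1 − p₀)/p₁} = 0.606 / 0.602 ≈ 1.0066 → capped at 1

0.346 ≤ PN ≤ 1.000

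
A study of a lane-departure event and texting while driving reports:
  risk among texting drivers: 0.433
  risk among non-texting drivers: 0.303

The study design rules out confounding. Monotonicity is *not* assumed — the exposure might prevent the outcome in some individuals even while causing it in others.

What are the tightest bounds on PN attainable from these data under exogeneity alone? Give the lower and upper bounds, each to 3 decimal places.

0.300 ≤ PN ≤ 1.000

Let p₁ = 0.433, p₀ = 0.303.
Under exogeneity alone the bounds on PN are max{0,(p₁−p₀)/p₁} ≤ PN ≤ min{1,(1−p₀)/p₁}.
  lower = (p₁ − p₀)/p₁ = 0.13 / 0.433 ≈ 0.3002
  upper = min{1, (1 − p₀)/p₁} = 0.697 / 0.433 ≈ 1.6097 → capped at 1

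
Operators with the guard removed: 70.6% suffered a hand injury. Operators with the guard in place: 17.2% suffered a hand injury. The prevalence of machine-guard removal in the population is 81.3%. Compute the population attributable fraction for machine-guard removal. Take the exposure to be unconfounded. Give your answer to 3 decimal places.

p₁ = 0.706, p₀ = 0.172.
Overall risk P(Y=1) = π·p₁ + (1−π)·p₀ = 0.813×0.706 + 0.187×0.172 = 0.60614.
Under exogeneity, PAF = [P(Y=1) − p₀] / P(Y=1).
PAF = (0.60614 − 0.172) / 0.60614 ≈ 0.7162

PAF ≈ 0.716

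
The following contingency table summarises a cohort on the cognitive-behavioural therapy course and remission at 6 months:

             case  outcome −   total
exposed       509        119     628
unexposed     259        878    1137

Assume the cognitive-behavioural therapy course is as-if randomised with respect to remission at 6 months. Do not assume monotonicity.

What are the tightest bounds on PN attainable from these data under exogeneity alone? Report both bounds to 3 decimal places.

0.719 ≤ PN ≤ 0.953

p₁ = P(outcome | exposed) = 509/628 = 0.81051
p₀ = P(outcome | unexposed) = 259/1137 = 0.22779
Under exogeneity alone the bounds on PN are max{0,(p₁−p₀)/p₁} ≤ PN ≤ min{1,(1−p₀)/p₁}.
  lower = (p₁ − p₀)/p₁ = 0.58272 / 0.81051 ≈ 0.7190
  upper = min{1, (1 − p₀)/p₁} = 0.77221 / 0.81051 ≈ 0.9527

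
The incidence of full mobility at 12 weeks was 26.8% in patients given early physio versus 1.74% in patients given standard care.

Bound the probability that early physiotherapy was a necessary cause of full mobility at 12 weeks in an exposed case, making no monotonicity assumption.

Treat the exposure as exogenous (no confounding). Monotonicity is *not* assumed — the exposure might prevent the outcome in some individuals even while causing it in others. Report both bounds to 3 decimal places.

p₁ = 0.268, p₀ = 0.0174.
Under exogeneity alone the bounds on PN are max{0,(p₁−p₀)/p₁} ≤ PN ≤ min{1,(1−p₀)/p₁}.
  lower = (p₁ − p₀)/p₁ = 0.2506 / 0.268 ≈ 0.9351
  upper = min{1, (1 − p₀)/p₁} = 0.9826 / 0.268 ≈ 3.6664 → capped at 1

0.935 ≤ PN ≤ 1.000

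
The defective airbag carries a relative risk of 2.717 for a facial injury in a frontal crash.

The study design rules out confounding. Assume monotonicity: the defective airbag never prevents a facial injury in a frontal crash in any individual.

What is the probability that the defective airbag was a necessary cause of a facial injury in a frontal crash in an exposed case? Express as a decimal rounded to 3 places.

Under exogeneity and monotonicity, PN = (RR − 1) / RR = 1 − 1/RR.
PN = (2.717 − 1) / 2.717 = 1.717 / 2.717 ≈ 0.6319

PN ≈ 0.632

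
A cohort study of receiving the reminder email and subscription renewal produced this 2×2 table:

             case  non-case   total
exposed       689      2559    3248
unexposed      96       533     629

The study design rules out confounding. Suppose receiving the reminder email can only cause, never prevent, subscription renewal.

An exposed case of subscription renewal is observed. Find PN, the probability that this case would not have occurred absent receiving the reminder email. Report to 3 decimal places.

PN ≈ 0.281

p₁ = P(outcome | exposed) = 689/3248 = 0.21213
p₀ = P(outcome | unexposed) = 96/629 = 0.15262
Under exogeneity and monotonicity, PN = (p₁ − p₀)/p₁.
PN = (0.21213 − 0.15262) / 0.21213 ≈ 0.2805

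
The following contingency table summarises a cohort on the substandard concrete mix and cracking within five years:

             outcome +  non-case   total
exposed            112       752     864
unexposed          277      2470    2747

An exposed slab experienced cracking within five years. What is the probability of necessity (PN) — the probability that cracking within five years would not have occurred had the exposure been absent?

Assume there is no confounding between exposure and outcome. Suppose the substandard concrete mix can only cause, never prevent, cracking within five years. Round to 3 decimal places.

PN ≈ 0.222

p₁ = P(outcome | exposed) = 112/864 = 0.12963
p₀ = P(outcome | unexposed) = 277/2747 = 0.10084
Under exogeneity and monotonicity, PN = (p₁ − p₀)/p₁.
PN = (0.12963 − 0.10084) / 0.12963 ≈ 0.2221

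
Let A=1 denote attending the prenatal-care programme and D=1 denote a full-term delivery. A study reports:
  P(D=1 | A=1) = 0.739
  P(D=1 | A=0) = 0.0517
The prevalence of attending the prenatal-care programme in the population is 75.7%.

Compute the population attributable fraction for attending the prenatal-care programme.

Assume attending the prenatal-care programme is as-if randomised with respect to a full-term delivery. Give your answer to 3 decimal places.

PAF ≈ 0.910

Let p₁ = 0.739, p₀ = 0.0517.
Overall risk P(Y=1) = π·p₁ + (1−π)·p₀ = 0.757×0.739 + 0.243×0.0517 = 0.57199.
Under exogeneity, PAF = [P(Y=1) − p₀] / P(Y=1).
PAF = (0.57199 − 0.0517) / 0.57199 ≈ 0.9096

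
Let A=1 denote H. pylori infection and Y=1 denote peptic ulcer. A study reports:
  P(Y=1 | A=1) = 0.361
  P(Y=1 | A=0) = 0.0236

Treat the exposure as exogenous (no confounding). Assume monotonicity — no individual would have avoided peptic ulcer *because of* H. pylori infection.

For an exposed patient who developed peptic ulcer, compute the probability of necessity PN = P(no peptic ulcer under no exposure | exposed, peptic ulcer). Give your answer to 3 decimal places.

Let p₁ = 0.361, p₀ = 0.0236.
Under exogeneity and monotonicity, PN = (p₁ − p₀) / p₁.
PN = (0.361 − 0.0236) / 0.361 = 0.3374 / 0.361 ≈ 0.9346

PN ≈ 0.935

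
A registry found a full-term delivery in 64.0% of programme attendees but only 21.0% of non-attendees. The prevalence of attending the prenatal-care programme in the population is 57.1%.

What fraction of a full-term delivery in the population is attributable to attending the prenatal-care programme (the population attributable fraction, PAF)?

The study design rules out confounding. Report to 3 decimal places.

p₁ = 0.64, p₀ = 0.21.
Overall risk P(Y=1) = π·p₁ + (1−π)·p₀ = 0.571×0.64 + 0.429×0.21 = 0.45553.
Under exogeneity, PAF = [P(Y=1) − p₀] / P(Y=1).
PAF = (0.45553 − 0.21) / 0.45553 ≈ 0.5390

PAF ≈ 0.539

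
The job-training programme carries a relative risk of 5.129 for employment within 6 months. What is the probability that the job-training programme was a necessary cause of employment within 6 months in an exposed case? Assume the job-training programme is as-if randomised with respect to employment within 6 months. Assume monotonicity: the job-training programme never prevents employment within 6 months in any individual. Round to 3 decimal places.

Under exogeneity and monotonicity, PN = (RR − 1) / RR = 1 − 1/RR.
PN = (5.129 − 1) / 5.129 = 4.129 / 5.129 ≈ 0.8050

PN ≈ 0.805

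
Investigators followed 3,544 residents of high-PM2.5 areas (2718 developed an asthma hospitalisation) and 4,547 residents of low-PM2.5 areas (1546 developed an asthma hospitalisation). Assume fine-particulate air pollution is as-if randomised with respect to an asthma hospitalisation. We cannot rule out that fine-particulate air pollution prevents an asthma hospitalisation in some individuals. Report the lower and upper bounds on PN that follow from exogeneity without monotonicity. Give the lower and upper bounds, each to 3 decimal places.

0.557 ≤ PN ≤ 0.861

p₁ = P(outcome | exposed) = 2718/3544 = 0.76693
p₀ = P(outcome | unexposed) = 1546/4547 = 0.34
Under exogeneity alone the bounds on PN are max{0,(p₁−p₀)/p₁} ≤ PN ≤ min{1,(1−p₀)/p₁}.
  lower = (p₁ − p₀)/p₁ = 0.42693 / 0.76693 ≈ 0.5567
  upper = min{1, (1 − p₀)/p₁} = 0.66 / 0.76693 ≈ 0.8606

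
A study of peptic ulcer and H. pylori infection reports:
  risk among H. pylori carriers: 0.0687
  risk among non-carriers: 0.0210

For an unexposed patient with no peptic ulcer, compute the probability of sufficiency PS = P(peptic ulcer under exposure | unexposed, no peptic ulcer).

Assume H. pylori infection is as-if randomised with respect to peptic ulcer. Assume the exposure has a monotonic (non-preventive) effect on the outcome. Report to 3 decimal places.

PS ≈ 0.049

Let p₁ = 0.0687, p₀ = 0.021.
Under exogeneity and monotonicity, PS = (p₁ − p₀) / (1 − p₀).
PS = (0.0687 − 0.021) / (1 − 0.021) = 0.0477 / 0.979 ≈ 0.0487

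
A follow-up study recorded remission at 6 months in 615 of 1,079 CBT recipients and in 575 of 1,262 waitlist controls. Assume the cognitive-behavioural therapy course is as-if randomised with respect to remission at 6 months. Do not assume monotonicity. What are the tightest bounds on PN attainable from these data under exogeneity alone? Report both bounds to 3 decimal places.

0.201 ≤ PN ≤ 0.955

p₁ = P(outcome | exposed) = 615/1079 = 0.56997
p₀ = P(outcome | unexposed) = 575/1262 = 0.45563
Under exogeneity alone the bounds on PN are max{0,(p₁−p₀)/p₁} ≤ PN ≤ min{1,(1−p₀)/p₁}.
  lower = (p₁ − p₀)/p₁ = 0.11435 / 0.56997 ≈ 0.2006
  upper = min{1, (1 − p₀)/p₁} = 0.54437 / 0.56997 ≈ 0.9551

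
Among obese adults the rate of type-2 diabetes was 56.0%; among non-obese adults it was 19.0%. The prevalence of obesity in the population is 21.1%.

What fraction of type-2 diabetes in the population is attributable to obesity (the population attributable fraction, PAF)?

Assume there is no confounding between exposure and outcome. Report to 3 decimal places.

PAF ≈ 0.291

p₁ = 0.56, p₀ = 0.19.
Overall risk P(Y=1) = π·p₁ + (1−π)·p₀ = 0.211×0.56 + 0.789×0.19 = 0.26807.
Under exogeneity, PAF = [P(Y=1) − p₀] / P(Y=1).
PAF = (0.26807 − 0.19) / 0.26807 ≈ 0.2912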